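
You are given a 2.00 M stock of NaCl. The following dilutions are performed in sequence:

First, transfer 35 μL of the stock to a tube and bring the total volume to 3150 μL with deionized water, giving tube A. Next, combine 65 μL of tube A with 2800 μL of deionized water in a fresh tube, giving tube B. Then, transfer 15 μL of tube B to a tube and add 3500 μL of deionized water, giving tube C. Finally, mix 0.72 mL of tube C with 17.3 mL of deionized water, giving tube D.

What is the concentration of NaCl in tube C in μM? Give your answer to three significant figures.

2.15 μM

Step 1: 35 μL brought to 3150 μL → factor 3150/35 = 90
Step 2: 65 μL + 2800 μL = 2865 μL total → factor 2865/65 = 44.077
Step 3: 15 μL + 3500 μL = 3515 μL total → factor 3515/15 = 234.33
Dilution factor through tube C = 90 × 44.077 × 234.33 = 9.2958 × 10^5
[tube C] = 2.00 M / 9.2958 × 10^5 = 2.152 × 10^-6 M = 2.15 μM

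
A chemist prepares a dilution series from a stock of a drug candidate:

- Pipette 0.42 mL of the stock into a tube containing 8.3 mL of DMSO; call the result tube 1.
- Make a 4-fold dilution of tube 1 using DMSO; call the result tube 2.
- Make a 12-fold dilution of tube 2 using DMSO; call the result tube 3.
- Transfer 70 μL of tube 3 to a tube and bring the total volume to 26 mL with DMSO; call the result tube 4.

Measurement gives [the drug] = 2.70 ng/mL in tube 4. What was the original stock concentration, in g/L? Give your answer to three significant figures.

0.999 g/L

Step 1: 0.42 mL + 8.3 mL = 8.72 mL total → factor 8.72/0.42 = 20.762
Step 2: 4-fold → factor 4
Step 3: 12-fold → factor 12
Step 4: 70 μL brought to 26 mL → factor 26000/70 = 371.43
Overall dilution factor = 20.762 × 4 × 12 × 371.43 = 3.7016 × 10^5
Stock = 2.70 ng/mL × 3.7016 × 10^5 = 9.994 × 10^5 ng/mL = 0.999 g/L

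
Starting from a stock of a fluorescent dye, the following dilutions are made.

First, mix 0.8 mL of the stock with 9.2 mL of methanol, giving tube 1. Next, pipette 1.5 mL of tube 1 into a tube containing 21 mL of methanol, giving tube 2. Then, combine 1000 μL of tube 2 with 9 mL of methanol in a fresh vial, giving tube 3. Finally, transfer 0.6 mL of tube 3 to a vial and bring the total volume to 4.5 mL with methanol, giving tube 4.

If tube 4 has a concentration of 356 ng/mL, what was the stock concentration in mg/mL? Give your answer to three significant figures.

5.01 mg/mL

Step 1: 0.8 mL + 9.2 mL = 10 mL total → factor 10/0.8 = 12.5
Step 2: 1.5 mL + 21 mL = 22.5 mL total → factor 22.5/1.5 = 15
Step 3: 1000 μL + 9 mL = 10000 μL total → factor 10000/1000 = 10
Step 4: 0.6 mL brought to 4.5 mL → factor 4.5/0.6 = 7.5
Overall dilution factor = 12.5 × 15 × 10 × 7.5 = 14062
Stock = 356 ng/mL × 14062 = 5.006 × 10^6 ng/mL = 5.01 mg/mL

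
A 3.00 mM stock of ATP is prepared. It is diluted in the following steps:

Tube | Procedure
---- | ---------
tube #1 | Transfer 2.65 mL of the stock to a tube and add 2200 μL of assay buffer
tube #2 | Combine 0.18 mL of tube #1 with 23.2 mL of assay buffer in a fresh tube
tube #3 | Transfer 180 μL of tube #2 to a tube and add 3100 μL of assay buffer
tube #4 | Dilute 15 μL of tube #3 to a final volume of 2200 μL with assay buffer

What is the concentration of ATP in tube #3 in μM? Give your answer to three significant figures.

Step 1: 2.65 mL + 2200 μL = 4.85 mL total → factor 4.85/2.65 = 1.8302
Step 2: 0.18 mL + 23.2 mL = 23.38 mL total → factor 23.38/0.18 = 129.89
Step 3: 180 μL + 3100 μL = 3280 μL total → factor 3280/180 = 18.222
Dilution factor through tube #3 = 1.8302 × 129.89 × 18.222 = 4331.8
[tube #3] = 3.00 mM / 4331.8 = 0.0006926 mM = 0.693 μM

0.693 μM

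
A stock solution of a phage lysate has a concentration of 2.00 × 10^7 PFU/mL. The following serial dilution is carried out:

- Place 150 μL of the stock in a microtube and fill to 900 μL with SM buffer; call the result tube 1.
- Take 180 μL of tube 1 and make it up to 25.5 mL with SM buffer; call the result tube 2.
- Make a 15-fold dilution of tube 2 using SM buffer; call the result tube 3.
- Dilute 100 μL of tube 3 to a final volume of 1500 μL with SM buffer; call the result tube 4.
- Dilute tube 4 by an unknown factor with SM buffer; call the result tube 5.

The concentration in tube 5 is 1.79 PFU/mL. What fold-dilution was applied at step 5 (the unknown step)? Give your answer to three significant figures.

58.4-fold

Step 1: 150 μL brought to 900 μL → factor 900/150 = 6
Step 2: 180 μL brought to 25.5 mL → factor 25500/180 = 141.67
Step 3: 15-fold → factor 15
Step 4: 100 μL brought to 1500 μL → factor 1500/100 = 15
Step 5: unknown factor x
Product of known-step factors = 1.9125 × 10^5
Overall factor = 2.00 × 10^7 PFU/mL / (1.79 PFU/mL) = 1.1173 × 10^7
x = 1.1173 × 10^7 / 1.9125 × 10^5 = 58.4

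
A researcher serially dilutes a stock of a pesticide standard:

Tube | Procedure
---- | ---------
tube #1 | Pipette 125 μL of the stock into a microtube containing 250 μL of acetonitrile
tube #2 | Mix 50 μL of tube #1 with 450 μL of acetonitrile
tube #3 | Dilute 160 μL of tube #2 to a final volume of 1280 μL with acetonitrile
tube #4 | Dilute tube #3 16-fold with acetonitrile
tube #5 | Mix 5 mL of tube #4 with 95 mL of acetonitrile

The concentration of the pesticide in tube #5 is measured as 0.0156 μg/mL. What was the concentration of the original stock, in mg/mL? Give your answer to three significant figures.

Step 1: 125 μL + 250 μL = 375 μL total → factor 375/125 = 3
Step 2: 50 μL + 450 μL = 500 μL total → factor 500/50 = 10
Step 3: 160 μL brought to 1280 μL → factor 1280/160 = 8
Step 4: 16-fold → factor 16
Step 5: 5 mL + 95 mL = 100 mL total → factor 100/5 = 20
Overall dilution factor = 3 × 10 × 8 × 16 × 20 = 76800
Stock = 0.0156 μg/mL × 76800 = 1198 μg/mL = 1.20 mg/mL

1.20 mg/mL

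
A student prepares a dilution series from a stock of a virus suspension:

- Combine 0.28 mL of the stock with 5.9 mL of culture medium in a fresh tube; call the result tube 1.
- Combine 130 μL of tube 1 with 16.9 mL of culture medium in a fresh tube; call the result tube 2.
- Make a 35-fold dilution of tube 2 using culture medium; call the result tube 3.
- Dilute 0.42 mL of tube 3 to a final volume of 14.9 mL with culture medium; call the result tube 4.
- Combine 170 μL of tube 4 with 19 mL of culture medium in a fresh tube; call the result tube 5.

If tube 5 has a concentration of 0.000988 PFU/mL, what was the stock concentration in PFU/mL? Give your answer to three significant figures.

Step 1: 0.28 mL + 5.9 mL = 6.18 mL total → factor 6.18/0.28 = 22.071
Step 2: 130 μL + 16.9 mL = 17030 μL total → factor 17030/130 = 131
Step 3: 35-fold → factor 35
Step 4: 0.42 mL brought to 14.9 mL → factor 14.9/0.42 = 35.476
Step 5: 170 μL + 19 mL = 19170 μL total → factor 19170/170 = 112.76
Overall dilution factor = 22.071 × 131 × 35 × 35.476 × 112.76 = 4.0484 × 10^8
Stock = 0.000988 PFU/mL × 4.0484 × 10^8 = 4.00 × 10^5 PFU/mL

4.00 × 10^5 PFU/mL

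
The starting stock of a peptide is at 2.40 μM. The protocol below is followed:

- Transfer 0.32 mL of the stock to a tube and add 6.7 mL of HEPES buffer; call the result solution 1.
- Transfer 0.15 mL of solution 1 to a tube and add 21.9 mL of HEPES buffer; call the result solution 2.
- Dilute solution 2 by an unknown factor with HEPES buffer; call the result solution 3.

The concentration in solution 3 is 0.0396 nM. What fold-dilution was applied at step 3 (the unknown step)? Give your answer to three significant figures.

18.8-fold

Step 1: 0.32 mL + 6.7 mL = 7.02 mL total → factor 7.02/0.32 = 21.938
Step 2: 0.15 mL + 21.9 mL = 22.05 mL total → factor 22.05/0.15 = 147
Step 3: unknown factor x
Product of known-step factors = 3224.8
Overall factor = 2.40 μM / (0.0396 nM) = 60606
x = 60606 / 3224.8 = 18.8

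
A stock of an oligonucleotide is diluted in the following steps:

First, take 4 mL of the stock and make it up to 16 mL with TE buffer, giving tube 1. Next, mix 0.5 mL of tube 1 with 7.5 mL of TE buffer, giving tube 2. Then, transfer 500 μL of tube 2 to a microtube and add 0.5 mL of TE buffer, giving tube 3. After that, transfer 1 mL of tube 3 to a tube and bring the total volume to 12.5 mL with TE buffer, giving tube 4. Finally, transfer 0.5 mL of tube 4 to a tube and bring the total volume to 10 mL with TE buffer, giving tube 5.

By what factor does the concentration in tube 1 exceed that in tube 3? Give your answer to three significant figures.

Step 1: 4 mL brought to 16 mL → factor 16/4 = 4
Step 2: 0.5 mL + 7.5 mL = 8 mL total → factor 8/0.5 = 16
Step 3: 500 μL + 0.5 mL = 1000 μL total → factor 1000/500 = 2
Dilution factor to tube 1 = 4; to tube 3 = 128
[tube 1]/[tube 3] = (factor to tube 3)/(factor to tube 1) = 128/4 = 32.0

32.0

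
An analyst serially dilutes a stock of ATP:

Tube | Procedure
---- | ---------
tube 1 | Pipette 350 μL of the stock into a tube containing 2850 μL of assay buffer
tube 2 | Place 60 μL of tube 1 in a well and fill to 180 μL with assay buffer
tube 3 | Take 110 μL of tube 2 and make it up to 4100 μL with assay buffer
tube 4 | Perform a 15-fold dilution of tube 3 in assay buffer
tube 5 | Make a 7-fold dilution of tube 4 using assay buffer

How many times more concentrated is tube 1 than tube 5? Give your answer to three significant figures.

1.17 × 10^4

Step 1: 350 μL + 2850 μL = 3200 μL total → factor 3200/350 = 9.1429
Step 2: 60 μL brought to 180 μL → factor 180/60 = 3
Step 3: 110 μL brought to 4100 μL → factor 4100/110 = 37.273
Step 4: 15-fold → factor 15
Step 5: 7-fold → factor 7
Dilution factor to tube 1 = 9.1429; to tube 5 = 1.0735 × 10^5
[tube 1]/[tube 5] = (factor to tube 5)/(factor to tube 1) = 1.0735 × 10^5/9.1429 = 1.17 × 10^4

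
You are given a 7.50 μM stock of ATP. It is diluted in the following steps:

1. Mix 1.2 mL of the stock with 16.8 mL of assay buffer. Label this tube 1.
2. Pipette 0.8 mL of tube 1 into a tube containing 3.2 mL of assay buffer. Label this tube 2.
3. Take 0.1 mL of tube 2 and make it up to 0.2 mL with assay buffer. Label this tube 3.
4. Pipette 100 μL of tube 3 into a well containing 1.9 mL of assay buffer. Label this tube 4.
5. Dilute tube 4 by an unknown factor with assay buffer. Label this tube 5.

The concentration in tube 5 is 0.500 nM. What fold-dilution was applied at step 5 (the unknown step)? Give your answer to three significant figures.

5.00-fold

Step 1: 1.2 mL + 16.8 mL = 18 mL total → factor 18/1.2 = 15
Step 2: 0.8 mL + 3.2 mL = 4 mL total → factor 4/0.8 = 5
Step 3: 0.1 mL brought to 0.2 mL → factor 0.2/0.1 = 2
Step 4: 100 μL + 1.9 mL = 2000 μL total → factor 2000/100 = 20
Step 5: unknown factor x
Product of known-step factors = 3000
Overall factor = 7.50 μM / (0.500 nM) = 15000
x = 15000 / 3000 = 5.00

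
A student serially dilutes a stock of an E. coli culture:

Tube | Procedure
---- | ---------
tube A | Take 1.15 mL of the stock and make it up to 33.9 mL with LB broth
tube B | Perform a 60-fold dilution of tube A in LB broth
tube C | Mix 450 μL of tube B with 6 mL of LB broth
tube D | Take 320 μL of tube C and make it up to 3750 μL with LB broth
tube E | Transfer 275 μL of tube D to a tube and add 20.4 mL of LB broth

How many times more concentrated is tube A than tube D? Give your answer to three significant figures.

Step 1: 1.15 mL brought to 33.9 mL → factor 33.9/1.15 = 29.478
Step 2: 60-fold → factor 60
Step 3: 450 μL + 6 mL = 6450 μL total → factor 6450/450 = 14.333
Step 4: 320 μL brought to 3750 μL → factor 3750/320 = 11.719
Dilution factor to tube A = 29.478; to tube D = 2.9709 × 10^5
[tube A]/[tube D] = (factor to tube D)/(factor to tube A) = 2.9709 × 10^5/29.478 = 1.01 × 10^4

1.01 × 10^4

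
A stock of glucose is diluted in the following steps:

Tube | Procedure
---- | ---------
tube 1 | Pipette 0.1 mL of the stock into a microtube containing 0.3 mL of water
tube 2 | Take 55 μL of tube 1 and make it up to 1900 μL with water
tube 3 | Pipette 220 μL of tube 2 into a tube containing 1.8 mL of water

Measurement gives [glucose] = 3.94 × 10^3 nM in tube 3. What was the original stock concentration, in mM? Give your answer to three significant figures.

Step 1: 0.1 mL + 0.3 mL = 0.4 mL total → factor 0.4/0.1 = 4
Step 2: 55 μL brought to 1900 μL → factor 1900/55 = 34.545
Step 3: 220 μL + 1.8 mL = 2020 μL total → factor 2020/220 = 9.1818
Overall dilution factor = 4 × 34.545 × 9.1818 = 1268.8
Stock = 3.94 × 10^3 nM × 1268.8 = 4.999 × 10^6 nM = 5.00 mM

5.00 mM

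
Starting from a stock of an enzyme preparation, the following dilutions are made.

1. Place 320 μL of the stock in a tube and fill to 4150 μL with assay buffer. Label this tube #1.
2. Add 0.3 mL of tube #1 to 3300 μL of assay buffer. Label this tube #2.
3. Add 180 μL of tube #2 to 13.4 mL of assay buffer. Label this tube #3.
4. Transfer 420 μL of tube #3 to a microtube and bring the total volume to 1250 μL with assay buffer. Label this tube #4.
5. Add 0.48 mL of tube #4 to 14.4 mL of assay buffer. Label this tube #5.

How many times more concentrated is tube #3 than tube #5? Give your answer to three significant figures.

92.3

Step 1: 320 μL brought to 4150 μL → factor 4150/320 = 12.969
Step 2: 0.3 mL + 3300 μL = 3.6 mL total → factor 3.6/0.3 = 12
Step 3: 180 μL + 13.4 mL = 13580 μL total → factor 13580/180 = 75.444
Step 4: 420 μL brought to 1250 μL → factor 1250/420 = 2.9762
Step 5: 0.48 mL + 14.4 mL = 14.88 mL total → factor 14.88/0.48 = 31
Dilution factor to tube #3 = 11741; to tube #5 = 1.0833 × 10^6
[tube #3]/[tube #5] = (factor to tube #5)/(factor to tube #3) = 1.0833 × 10^6/11741 = 92.3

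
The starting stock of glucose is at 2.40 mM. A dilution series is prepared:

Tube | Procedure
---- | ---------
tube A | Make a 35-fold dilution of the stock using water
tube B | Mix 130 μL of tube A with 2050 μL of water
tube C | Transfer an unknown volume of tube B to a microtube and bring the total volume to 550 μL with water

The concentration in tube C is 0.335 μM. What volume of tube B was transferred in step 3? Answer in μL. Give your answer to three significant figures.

Step 1: 35-fold → factor 35
Step 2: 130 μL + 2050 μL = 2180 μL total → factor 2180/130 = 16.769
Step 3: v brought to 550 μL → factor = 550 μL/v
Product of known-step factors = 586.92
Overall factor = 2.40 mM / (0.335 μM) = 7164.2
Step-3 factor = 7164.2 / 586.92 = 12.206
v = 550 μL / 12.206 = 45.1 μL

45.1 μL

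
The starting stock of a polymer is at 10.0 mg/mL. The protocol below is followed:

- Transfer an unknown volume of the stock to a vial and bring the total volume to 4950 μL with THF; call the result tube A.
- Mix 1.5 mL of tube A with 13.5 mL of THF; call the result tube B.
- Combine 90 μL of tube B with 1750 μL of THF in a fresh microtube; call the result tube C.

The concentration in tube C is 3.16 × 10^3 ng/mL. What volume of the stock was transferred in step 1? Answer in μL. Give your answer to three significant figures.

320 μL

Step 1: v brought to 4950 μL → factor = 4950 μL/v
Step 2: 1.5 mL + 13.5 mL = 15 mL total → factor 15/1.5 = 10
Step 3: 90 μL + 1750 μL = 1840 μL total → factor 1840/90 = 20.444
Product of known-step factors = 204.44
Overall factor = 10.0 mg/mL / (3.16 × 10^3 ng/mL) = 3164.6
Step-1 factor = 3164.6 / 204.44 = 15.479
v = 4950 μL / 15.479 = 320 μL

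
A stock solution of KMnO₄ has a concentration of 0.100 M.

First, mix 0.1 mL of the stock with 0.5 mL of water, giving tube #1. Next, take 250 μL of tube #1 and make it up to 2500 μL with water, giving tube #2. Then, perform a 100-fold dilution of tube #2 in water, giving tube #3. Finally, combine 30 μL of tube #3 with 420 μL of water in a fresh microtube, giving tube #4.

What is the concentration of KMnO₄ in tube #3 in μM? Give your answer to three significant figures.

16.7 μM

Step 1: 0.1 mL + 0.5 mL = 0.6 mL total → factor 0.6/0.1 = 6
Step 2: 250 μL brought to 2500 μL → factor 2500/250 = 10
Step 3: 100-fold → factor 100
Dilution factor through tube #3 = 6 × 10 × 100 = 6000
[tube #3] = 0.100 M / 6000 = 1.667 × 10^-5 M = 16.7 μM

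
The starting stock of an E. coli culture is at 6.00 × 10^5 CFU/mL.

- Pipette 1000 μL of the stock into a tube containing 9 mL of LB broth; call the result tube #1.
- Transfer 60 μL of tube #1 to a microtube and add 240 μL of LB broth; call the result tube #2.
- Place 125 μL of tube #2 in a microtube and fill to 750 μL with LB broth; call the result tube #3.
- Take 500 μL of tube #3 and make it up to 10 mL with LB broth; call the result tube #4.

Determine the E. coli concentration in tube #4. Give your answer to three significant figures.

Step 1: 1000 μL + 9 mL = 10000 μL total → factor 10000/1000 = 10
Step 2: 60 μL + 240 μL = 300 μL total → factor 300/60 = 5
Step 3: 125 μL brought to 750 μL → factor 750/125 = 6
Step 4: 500 μL brought to 10 mL → factor 10000/500 = 20
Overall dilution factor = 10 × 5 × 6 × 20 = 6000
Final = 6.00 × 10^5 CFU/mL / 6000 = 100 CFU/mL

100 CFU/mL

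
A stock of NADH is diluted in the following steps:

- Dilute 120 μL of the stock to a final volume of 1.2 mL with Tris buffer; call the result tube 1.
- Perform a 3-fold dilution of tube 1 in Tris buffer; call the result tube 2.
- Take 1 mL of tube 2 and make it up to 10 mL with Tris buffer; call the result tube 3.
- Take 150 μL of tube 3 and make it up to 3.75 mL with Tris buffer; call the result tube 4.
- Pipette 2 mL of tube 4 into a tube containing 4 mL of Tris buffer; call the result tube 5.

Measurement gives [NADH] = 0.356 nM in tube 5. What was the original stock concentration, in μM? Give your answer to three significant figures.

8.01 μM

Step 1: 120 μL brought to 1.2 mL → factor 1200/120 = 10
Step 2: 3-fold → factor 3
Step 3: 1 mL brought to 10 mL → factor 10/1 = 10
Step 4: 150 μL brought to 3.75 mL → factor 3750/150 = 25
Step 5: 2 mL + 4 mL = 6 mL total → factor 6/2 = 3
Overall dilution factor = 10 × 3 × 10 × 25 × 3 = 22500
Stock = 0.356 nM × 22500 = 8010 nM = 8.01 μM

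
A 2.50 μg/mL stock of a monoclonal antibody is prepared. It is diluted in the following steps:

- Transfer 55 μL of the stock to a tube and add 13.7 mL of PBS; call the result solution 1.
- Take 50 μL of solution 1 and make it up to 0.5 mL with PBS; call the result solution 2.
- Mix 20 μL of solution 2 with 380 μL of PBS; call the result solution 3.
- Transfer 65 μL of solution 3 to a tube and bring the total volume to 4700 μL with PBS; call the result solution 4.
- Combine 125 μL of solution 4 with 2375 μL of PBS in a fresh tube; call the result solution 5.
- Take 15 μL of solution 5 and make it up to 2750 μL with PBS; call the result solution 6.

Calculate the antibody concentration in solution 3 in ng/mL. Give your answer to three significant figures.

0.0500 ng/mL

Step 1: 55 μL + 13.7 mL = 13755 μL total → factor 13755/55 = 250.09
Step 2: 50 μL brought to 0.5 mL → factor 500/50 = 10
Step 3: 20 μL + 380 μL = 400 μL total → factor 400/20 = 20
Dilution factor through solution 3 = 250.09 × 10 × 20 = 50018
[solution 3] = 2.50 μg/mL / 50018 = 4.998 × 10^-5 μg/mL = 0.0500 ng/mL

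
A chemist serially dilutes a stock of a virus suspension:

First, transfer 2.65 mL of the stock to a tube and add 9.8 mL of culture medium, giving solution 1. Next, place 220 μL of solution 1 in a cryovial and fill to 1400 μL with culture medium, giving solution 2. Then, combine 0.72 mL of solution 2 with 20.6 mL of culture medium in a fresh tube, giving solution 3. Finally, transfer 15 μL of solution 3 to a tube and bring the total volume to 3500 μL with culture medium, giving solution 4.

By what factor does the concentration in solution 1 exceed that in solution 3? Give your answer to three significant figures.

188

Step 1: 2.65 mL + 9.8 mL = 12.45 mL total → factor 12.45/2.65 = 4.6981
Step 2: 220 μL brought to 1400 μL → factor 1400/220 = 6.3636
Step 3: 0.72 mL + 20.6 mL = 21.32 mL total → factor 21.32/0.72 = 29.611
Dilution factor to solution 1 = 4.6981; to solution 3 = 885.29
[solution 1]/[solution 3] = (factor to solution 3)/(factor to solution 1) = 885.29/4.6981 = 188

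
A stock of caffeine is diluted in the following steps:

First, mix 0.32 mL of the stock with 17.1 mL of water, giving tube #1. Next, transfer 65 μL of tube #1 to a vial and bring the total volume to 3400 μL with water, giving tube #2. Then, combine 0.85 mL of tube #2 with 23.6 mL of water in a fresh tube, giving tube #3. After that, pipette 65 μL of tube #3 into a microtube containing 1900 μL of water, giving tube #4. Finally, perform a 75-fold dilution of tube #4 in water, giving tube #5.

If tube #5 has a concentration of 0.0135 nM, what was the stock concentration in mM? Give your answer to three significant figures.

2.51 mM

Step 1: 0.32 mL + 17.1 mL = 17.42 mL total → factor 17.42/0.32 = 54.438
Step 2: 65 μL brought to 3400 μL → factor 3400/65 = 52.308
Step 3: 0.85 mL + 23.6 mL = 24.45 mL total → factor 24.45/0.85 = 28.765
Step 4: 65 μL + 1900 μL = 1965 μL total → factor 1965/65 = 30.231
Step 5: 75-fold → factor 75
Overall dilution factor = 54.438 × 52.308 × 28.765 × 30.231 × 75 = 1.8571 × 10^8
Stock = 0.0135 nM × 1.8571 × 10^8 = 2.507 × 10^6 nM = 2.51 mM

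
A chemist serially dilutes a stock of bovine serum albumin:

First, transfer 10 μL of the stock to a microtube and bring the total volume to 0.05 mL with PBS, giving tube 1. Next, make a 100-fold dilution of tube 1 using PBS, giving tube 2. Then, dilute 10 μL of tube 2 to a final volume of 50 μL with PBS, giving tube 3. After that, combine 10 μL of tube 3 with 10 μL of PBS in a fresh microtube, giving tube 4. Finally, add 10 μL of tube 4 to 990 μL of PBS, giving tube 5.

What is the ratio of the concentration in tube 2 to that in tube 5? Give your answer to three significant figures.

1.00 × 10^3

Step 1: 10 μL brought to 0.05 mL → factor 50/10 = 5
Step 2: 100-fold → factor 100
Step 3: 10 μL brought to 50 μL → factor 50/10 = 5
Step 4: 10 μL + 10 μL = 20 μL total → factor 20/10 = 2
Step 5: 10 μL + 990 μL = 1000 μL total → factor 1000/10 = 100
Dilution factor to tube 2 = 500; to tube 5 = 5 × 10^5
[tube 2]/[tube 5] = (factor to tube 5)/(factor to tube 2) = 5 × 10^5/500 = 1.00 × 10^3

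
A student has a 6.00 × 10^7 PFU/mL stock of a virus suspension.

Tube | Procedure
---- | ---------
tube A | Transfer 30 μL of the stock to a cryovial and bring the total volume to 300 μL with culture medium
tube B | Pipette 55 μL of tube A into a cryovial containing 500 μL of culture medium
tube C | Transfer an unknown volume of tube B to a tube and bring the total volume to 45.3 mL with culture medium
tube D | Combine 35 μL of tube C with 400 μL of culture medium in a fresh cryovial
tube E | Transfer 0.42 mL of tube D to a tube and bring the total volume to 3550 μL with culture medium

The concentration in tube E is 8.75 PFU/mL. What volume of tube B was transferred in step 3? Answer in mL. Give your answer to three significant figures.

Step 1: 30 μL brought to 300 μL → factor 300/30 = 10
Step 2: 55 μL + 500 μL = 555 μL total → factor 555/55 = 10.091
Step 3: v brought to 45.3 mL → factor = 45.3 mL/v
Step 4: 35 μL + 400 μL = 435 μL total → factor 435/35 = 12.429
Step 5: 0.42 mL brought to 3550 μL → factor 3.55/0.42 = 8.4524
Product of known-step factors = 10601
Overall factor = 6.00 × 10^7 PFU/mL / (8.75 PFU/mL) = 6.8571 × 10^6
Step-3 factor = 6.8571 × 10^6 / 10601 = 646.86
v = 45.3 mL / 646.86 = 0.0700 mL

0.0700 mL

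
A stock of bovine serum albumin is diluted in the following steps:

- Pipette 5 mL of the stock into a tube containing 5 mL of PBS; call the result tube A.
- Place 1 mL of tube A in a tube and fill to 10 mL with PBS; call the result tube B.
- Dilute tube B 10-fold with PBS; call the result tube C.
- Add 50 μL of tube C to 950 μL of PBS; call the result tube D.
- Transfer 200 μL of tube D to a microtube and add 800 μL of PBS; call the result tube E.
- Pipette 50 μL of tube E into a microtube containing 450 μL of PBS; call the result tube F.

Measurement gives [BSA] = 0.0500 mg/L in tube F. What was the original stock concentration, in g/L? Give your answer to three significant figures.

Step 1: 5 mL + 5 mL = 10 mL total → factor 10/5 = 2
Step 2: 1 mL brought to 10 mL → factor 10/1 = 10
Step 3: 10-fold → factor 10
Step 4: 50 μL + 950 μL = 1000 μL total → factor 1000/50 = 20
Step 5: 200 μL + 800 μL = 1000 μL total → factor 1000/200 = 5
Step 6: 50 μL + 450 μL = 500 μL total → factor 500/50 = 10
Overall dilution factor = 2 × 10 × 10 × 20 × 5 × 10 = 2 × 10^5
Stock = 0.0500 mg/L × 2 × 10^5 = 1.000 × 10^4 mg/L = 10.0 g/L

10.0 g/L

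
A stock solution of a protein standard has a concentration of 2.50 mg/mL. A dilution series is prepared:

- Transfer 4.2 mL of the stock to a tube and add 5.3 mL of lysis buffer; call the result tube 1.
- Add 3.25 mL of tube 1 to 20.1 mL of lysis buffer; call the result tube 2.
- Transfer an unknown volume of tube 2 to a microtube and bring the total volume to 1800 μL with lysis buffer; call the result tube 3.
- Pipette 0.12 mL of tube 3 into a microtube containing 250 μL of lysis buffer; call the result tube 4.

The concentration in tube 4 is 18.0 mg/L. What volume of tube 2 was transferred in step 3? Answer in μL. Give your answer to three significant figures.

Step 1: 4.2 mL + 5.3 mL = 9.5 mL total → factor 9.5/4.2 = 2.2619
Step 2: 3.25 mL + 20.1 mL = 23.35 mL total → factor 23.35/3.25 = 7.1846
Step 3: v brought to 1800 μL → factor = 1800 μL/v
Step 4: 0.12 mL + 250 μL = 0.37 mL total → factor 0.37/0.12 = 3.0833
Product of known-step factors = 50.107
Overall factor = 2.50 mg/mL / (18.0 mg/L) = 138.89
Step-3 factor = 138.89 / 50.107 = 2.7718
v = 1800 μL / 2.7718 = 649 μL

649 μL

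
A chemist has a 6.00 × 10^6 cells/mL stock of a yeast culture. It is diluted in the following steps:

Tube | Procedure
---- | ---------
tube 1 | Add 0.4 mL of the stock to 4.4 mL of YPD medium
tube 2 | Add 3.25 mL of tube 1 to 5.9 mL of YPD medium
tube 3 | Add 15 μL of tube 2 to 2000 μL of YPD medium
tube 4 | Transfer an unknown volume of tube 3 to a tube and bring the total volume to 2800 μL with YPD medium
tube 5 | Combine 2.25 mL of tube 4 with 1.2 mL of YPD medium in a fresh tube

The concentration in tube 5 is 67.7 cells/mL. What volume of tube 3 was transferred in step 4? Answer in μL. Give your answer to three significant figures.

Step 1: 0.4 mL + 4.4 mL = 4.8 mL total → factor 4.8/0.4 = 12
Step 2: 3.25 mL + 5.9 mL = 9.15 mL total → factor 9.15/3.25 = 2.8154
Step 3: 15 μL + 2000 μL = 2015 μL total → factor 2015/15 = 134.33
Step 4: v brought to 2800 μL → factor = 2800 μL/v
Step 5: 2.25 mL + 1.2 mL = 3.45 mL total → factor 3.45/2.25 = 1.5333
Product of known-step factors = 6958.9
Overall factor = 6.00 × 10^6 cells/mL / (67.7 cells/mL) = 88626
Step-4 factor = 88626 / 6958.9 = 12.736
v = 2800 μL / 12.736 = 220 μL

220 μL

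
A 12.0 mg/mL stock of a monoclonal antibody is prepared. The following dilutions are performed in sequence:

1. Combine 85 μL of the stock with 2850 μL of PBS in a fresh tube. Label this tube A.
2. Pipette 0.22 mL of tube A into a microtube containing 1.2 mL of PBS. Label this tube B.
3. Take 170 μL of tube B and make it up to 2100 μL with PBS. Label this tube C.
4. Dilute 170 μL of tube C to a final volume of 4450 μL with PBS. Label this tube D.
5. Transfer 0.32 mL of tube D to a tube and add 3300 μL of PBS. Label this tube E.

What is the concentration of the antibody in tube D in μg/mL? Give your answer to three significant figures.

Step 1: 85 μL + 2850 μL = 2935 μL total → factor 2935/85 = 34.529
Step 2: 0.22 mL + 1.2 mL = 1.42 mL total → factor 1.42/0.22 = 6.4545
Step 3: 170 μL brought to 2100 μL → factor 2100/170 = 12.353
Step 4: 170 μL brought to 4450 μL → factor 4450/170 = 26.176
Dilution factor through tube D = 34.529 × 6.4545 × 12.353 × 26.176 = 72067
[tube D] = 12.0 mg/mL / 72067 = 0.0001665 mg/mL = 0.167 μg/mL

0.167 μg/mL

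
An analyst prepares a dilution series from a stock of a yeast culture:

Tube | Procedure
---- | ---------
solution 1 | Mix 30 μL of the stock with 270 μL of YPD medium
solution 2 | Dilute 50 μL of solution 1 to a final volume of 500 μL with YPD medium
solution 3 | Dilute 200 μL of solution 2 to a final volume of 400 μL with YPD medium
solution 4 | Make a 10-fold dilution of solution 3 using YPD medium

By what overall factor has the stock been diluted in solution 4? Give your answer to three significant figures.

2.00 × 10^3

Step 1: 30 μL + 270 μL = 300 μL total → factor 300/30 = 10
Step 2: 50 μL brought to 500 μL → factor 500/50 = 10
Step 3: 200 μL brought to 400 μL → factor 400/200 = 2
Step 4: 10-fold → factor 10
Overall dilution factor = 10 × 10 × 2 × 10 = 2000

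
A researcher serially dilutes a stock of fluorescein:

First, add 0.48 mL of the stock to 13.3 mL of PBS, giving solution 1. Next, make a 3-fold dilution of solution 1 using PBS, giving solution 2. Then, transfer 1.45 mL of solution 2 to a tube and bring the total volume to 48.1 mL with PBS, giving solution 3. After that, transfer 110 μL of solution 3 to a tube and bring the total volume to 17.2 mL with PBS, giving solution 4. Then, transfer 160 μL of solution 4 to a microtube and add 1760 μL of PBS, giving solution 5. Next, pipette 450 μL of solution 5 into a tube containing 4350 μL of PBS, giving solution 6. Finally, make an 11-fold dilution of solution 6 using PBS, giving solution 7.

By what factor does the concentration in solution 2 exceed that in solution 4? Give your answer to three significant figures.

5.19 × 10^3

Step 1: 0.48 mL + 13.3 mL = 13.78 mL total → factor 13.78/0.48 = 28.708
Step 2: 3-fold → factor 3
Step 3: 1.45 mL brought to 48.1 mL → factor 48.1/1.45 = 33.172
Step 4: 110 μL brought to 17.2 mL → factor 17200/110 = 156.36
Dilution factor to solution 2 = 86.125; to solution 4 = 4.4673 × 10^5
[solution 2]/[solution 4] = (factor to solution 4)/(factor to solution 2) = 4.4673 × 10^5/86.125 = 5.19 × 10^3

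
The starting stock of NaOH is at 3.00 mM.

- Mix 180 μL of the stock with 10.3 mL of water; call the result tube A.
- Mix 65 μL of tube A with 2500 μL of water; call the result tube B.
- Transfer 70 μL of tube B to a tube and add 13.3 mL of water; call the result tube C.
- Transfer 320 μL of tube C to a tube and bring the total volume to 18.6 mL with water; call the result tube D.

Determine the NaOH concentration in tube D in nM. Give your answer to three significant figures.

Step 1: 180 μL + 10.3 mL = 10480 μL total → factor 10480/180 = 58.222
Step 2: 65 μL + 2500 μL = 2565 μL total → factor 2565/65 = 39.462
Step 3: 70 μL + 13.3 mL = 13370 μL total → factor 13370/70 = 191
Step 4: 320 μL brought to 18.6 mL → factor 18600/320 = 58.125
Overall dilution factor = 58.222 × 39.462 × 191 × 58.125 = 2.5507 × 10^7
Final = 3.00 mM / 2.5507 × 10^7 = 1.176 × 10^-7 mM = 0.118 nM

0.118 nM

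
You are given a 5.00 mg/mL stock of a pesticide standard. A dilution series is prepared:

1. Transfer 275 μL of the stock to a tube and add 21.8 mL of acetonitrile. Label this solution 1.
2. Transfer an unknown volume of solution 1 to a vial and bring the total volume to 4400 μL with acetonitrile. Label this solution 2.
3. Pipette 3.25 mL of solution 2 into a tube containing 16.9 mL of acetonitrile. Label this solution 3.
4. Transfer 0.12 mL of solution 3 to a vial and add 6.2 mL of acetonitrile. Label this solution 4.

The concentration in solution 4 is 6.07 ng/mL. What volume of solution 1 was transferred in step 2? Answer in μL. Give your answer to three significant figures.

140 μL

Step 1: 275 μL + 21.8 mL = 22075 μL total → factor 22075/275 = 80.273
Step 2: v brought to 4400 μL → factor = 4400 μL/v
Step 3: 3.25 mL + 16.9 mL = 20.15 mL total → factor 20.15/3.25 = 6.2
Step 4: 0.12 mL + 6.2 mL = 6.32 mL total → factor 6.32/0.12 = 52.667
Product of known-step factors = 26212
Overall factor = 5.00 mg/mL / (6.07 ng/mL) = 8.2372 × 10^5
Step-2 factor = 8.2372 × 10^5 / 26212 = 31.426
v = 4400 μL / 31.426 = 140 μL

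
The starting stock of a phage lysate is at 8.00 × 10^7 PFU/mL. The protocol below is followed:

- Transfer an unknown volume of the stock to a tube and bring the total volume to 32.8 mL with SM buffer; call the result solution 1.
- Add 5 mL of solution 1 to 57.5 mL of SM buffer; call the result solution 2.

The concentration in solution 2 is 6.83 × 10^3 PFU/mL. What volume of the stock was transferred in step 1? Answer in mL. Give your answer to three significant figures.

Step 1: v brought to 32.8 mL → factor = 32.8 mL/v
Step 2: 5 mL + 57.5 mL = 62.5 mL total → factor 62.5/5 = 12.5
Product of known-step factors = 12.5
Overall factor = 8.00 × 10^7 PFU/mL / (6.83 × 10^3 PFU/mL) = 11713
Step-1 factor = 11713 / 12.5 = 937.04
v = 32.8 mL / 937.04 = 0.0350 mL

0.0350 mL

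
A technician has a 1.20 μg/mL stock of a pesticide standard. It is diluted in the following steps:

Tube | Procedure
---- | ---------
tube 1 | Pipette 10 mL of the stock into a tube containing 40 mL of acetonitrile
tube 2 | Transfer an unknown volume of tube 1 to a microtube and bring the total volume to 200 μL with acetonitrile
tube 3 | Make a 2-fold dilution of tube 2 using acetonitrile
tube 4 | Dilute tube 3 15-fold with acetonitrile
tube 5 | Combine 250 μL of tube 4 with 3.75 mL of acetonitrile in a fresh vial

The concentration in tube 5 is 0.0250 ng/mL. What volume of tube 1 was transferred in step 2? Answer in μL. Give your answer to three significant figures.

10.0 μL

Step 1: 10 mL + 40 mL = 50 mL total → factor 50/10 = 5
Step 2: v brought to 200 μL → factor = 200 μL/v
Step 3: 2-fold → factor 2
Step 4: 15-fold → factor 15
Step 5: 250 μL + 3.75 mL = 4000 μL total → factor 4000/250 = 16
Product of known-step factors = 2400
Overall factor = 1.20 μg/mL / (0.0250 ng/mL) = 48000
Step-2 factor = 48000 / 2400 = 20
v = 200 μL / 20 = 10.0 μL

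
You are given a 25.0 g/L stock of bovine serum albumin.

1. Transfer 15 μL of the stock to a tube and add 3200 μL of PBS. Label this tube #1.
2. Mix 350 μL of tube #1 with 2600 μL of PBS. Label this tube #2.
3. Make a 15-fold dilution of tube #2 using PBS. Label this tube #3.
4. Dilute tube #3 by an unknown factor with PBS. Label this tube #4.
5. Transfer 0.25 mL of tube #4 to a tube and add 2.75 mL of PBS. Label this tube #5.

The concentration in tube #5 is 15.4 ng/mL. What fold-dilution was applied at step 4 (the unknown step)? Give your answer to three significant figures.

4.99-fold

Step 1: 15 μL + 3200 μL = 3215 μL total → factor 3215/15 = 214.33
Step 2: 350 μL + 2600 μL = 2950 μL total → factor 2950/350 = 8.4286
Step 3: 15-fold → factor 15
Step 4: unknown factor x
Step 5: 0.25 mL + 2.75 mL = 3 mL total → factor 3/0.25 = 12
Product of known-step factors = 3.2517 × 10^5
Overall factor = 25.0 g/L / (15.4 ng/mL) = 1.6234 × 10^6
x = 1.6234 × 10^6 / 3.2517 × 10^5 = 4.99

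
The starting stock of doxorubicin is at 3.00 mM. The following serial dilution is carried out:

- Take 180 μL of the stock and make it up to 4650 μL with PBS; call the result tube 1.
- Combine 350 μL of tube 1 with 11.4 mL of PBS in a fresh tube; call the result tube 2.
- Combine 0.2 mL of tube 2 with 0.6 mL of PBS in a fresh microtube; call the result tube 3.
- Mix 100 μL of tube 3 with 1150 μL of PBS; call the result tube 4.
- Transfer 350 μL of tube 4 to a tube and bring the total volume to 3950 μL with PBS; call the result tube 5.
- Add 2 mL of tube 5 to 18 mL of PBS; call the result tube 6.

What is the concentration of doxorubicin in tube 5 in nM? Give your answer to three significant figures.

Step 1: 180 μL brought to 4650 μL → factor 4650/180 = 25.833
Step 2: 350 μL + 11.4 mL = 11750 μL total → factor 11750/350 = 33.571
Step 3: 0.2 mL + 0.6 mL = 0.8 mL total → factor 0.8/0.2 = 4
Step 4: 100 μL + 1150 μL = 1250 μL total → factor 1250/100 = 12.5
Step 5: 350 μL brought to 3950 μL → factor 3950/350 = 11.286
Dilution factor through tube 5 = 25.833 × 33.571 × 4 × 12.5 × 11.286 = 4.8938 × 10^5
[tube 5] = 3.00 mM / 4.8938 × 10^5 = 6.130 × 10^-6 mM = 6.13 nM

6.13 nM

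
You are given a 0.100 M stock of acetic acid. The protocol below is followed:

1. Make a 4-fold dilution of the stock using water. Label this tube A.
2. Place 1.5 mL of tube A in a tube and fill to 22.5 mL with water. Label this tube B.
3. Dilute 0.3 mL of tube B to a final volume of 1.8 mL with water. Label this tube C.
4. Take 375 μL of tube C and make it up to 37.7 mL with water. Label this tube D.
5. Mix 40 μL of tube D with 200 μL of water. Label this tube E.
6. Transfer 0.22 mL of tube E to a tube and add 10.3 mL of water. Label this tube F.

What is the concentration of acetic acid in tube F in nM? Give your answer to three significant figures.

Step 1: 4-fold → factor 4
Step 2: 1.5 mL brought to 22.5 mL → factor 22.5/1.5 = 15
Step 3: 0.3 mL brought to 1.8 mL → factor 1.8/0.3 = 6
Step 4: 375 μL brought to 37.7 mL → factor 37700/375 = 100.53
Step 5: 40 μL + 200 μL = 240 μL total → factor 240/40 = 6
Step 6: 0.22 mL + 10.3 mL = 10.52 mL total → factor 10.52/0.22 = 47.818
Overall dilution factor = 4 × 15 × 6 × 100.53 × 6 × 47.818 = 1.0384 × 10^7
Final = 0.100 M / 1.0384 × 10^7 = 9.630 × 10^-9 M = 9.63 nM

9.63 nM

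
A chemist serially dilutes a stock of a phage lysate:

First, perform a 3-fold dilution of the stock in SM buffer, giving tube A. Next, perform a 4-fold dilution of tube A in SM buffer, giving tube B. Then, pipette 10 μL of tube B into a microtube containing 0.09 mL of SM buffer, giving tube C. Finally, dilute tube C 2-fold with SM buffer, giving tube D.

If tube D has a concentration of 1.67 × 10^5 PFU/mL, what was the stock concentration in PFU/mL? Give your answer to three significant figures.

Step 1: 3-fold → factor 3
Step 2: 4-fold → factor 4
Step 3: 10 μL + 0.09 mL = 100 μL total → factor 100/10 = 10
Step 4: 2-fold → factor 2
Overall dilution factor = 3 × 4 × 10 × 2 = 240
Stock = 1.67 × 10^5 PFU/mL × 240 = 4.01 × 10^7 PFU/mL

4.01 × 10^7 PFU/mL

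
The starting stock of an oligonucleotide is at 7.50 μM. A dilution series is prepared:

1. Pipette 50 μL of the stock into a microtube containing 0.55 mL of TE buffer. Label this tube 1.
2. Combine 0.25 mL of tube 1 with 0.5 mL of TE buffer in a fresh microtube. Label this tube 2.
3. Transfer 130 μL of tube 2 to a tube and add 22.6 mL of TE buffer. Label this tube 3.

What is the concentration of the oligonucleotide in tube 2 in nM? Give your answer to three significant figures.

208 nM

Step 1: 50 μL + 0.55 mL = 600 μL total → factor 600/50 = 12
Step 2: 0.25 mL + 0.5 mL = 0.75 mL total → factor 0.75/0.25 = 3
Dilution factor through tube 2 = 12 × 3 = 36
[tube 2] = 7.50 μM / 36 = 0.2083 μM = 208 nM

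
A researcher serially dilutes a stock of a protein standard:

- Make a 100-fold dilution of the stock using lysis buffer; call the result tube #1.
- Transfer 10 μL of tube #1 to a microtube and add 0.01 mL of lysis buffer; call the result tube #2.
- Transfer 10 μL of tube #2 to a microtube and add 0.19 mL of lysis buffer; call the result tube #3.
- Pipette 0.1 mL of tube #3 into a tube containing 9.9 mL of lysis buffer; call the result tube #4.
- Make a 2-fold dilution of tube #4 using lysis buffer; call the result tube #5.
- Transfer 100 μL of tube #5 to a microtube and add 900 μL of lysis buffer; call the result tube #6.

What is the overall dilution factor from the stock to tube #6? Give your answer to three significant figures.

Step 1: 100-fold → factor 100
Step 2: 10 μL + 0.01 mL = 20 μL total → factor 20/10 = 2
Step 3: 10 μL + 0.19 mL = 200 μL total → factor 200/10 = 20
Step 4: 0.1 mL + 9.9 mL = 10 mL total → factor 10/0.1 = 100
Step 5: 2-fold → factor 2
Step 6: 100 μL + 900 μL = 1000 μL total → factor 1000/100 = 10
Overall dilution factor = 100 × 2 × 20 × 100 × 2 × 10 = 8 × 10^6

8.00 × 10^6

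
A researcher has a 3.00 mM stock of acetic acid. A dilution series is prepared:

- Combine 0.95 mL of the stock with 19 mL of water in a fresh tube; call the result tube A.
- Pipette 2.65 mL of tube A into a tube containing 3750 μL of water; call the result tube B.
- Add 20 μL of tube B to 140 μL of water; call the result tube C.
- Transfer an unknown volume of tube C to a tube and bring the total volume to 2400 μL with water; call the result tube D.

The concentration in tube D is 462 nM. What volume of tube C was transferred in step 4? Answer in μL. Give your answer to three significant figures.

Step 1: 0.95 mL + 19 mL = 19.95 mL total → factor 19.95/0.95 = 21
Step 2: 2.65 mL + 3750 μL = 6.4 mL total → factor 6.4/2.65 = 2.4151
Step 3: 20 μL + 140 μL = 160 μL total → factor 160/20 = 8
Step 4: v brought to 2400 μL → factor = 2400 μL/v
Product of known-step factors = 405.74
Overall factor = 3.00 mM / (462 nM) = 6493.5
Step-4 factor = 6493.5 / 405.74 = 16.004
v = 2400 μL / 16.004 = 150 μL

150 μL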